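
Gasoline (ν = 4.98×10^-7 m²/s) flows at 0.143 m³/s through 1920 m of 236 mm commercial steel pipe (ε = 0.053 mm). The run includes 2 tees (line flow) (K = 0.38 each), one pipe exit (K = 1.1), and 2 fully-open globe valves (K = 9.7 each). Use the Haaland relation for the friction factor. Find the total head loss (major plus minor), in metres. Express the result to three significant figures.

V = 4Q/(πD²) = 3.269 m/s; V²/2g = 0.5447 m
Re = 1.55×10^6, ε/D = 2.25×10^-4 → f = 0.01461 (Haaland)
Major: h_f = f(L/D)·V²/2g = 0.01461·8136·0.5447 = 64.73 m
Minor: ΣK = 21.3; h_m = ΣK·V²/2g = 11.58 m
Total H_L = 64.73 + 11.58 = 76.31 m

H_L ≈ 76.3 m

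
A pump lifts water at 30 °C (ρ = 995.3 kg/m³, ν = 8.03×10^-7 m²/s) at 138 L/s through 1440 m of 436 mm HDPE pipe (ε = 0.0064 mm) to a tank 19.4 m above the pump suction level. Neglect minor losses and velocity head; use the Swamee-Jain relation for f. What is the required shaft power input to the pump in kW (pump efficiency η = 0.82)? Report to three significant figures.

V = 4Q/(πD²) = 0.9243 m/s; Re = 5.02×10^5; ε/D = 1.47×10^-5; f = 0.01332
h_f = f(L/D)V²/2g = 1.915 m
Total head H = z + h_f = 19.4 + 1.915 = 21.32 m
P_hyd = ρgQH = 995.3·9.81·0.138·21.32 = 28.72 kW
P_shaft = P_hyd/η = 28.72/0.82 = 35.02 kW

P_shaft ≈ 35.0 kW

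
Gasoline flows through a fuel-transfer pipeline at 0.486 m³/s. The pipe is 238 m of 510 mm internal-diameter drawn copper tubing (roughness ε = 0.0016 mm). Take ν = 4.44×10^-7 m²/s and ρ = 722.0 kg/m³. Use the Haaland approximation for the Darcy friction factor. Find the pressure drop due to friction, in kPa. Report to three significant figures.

Δp ≈ 9.49 kPa

V = 4Q/(πD²) = 4·0.486/(π·0.510²) = 2.379 m/s
Re = VD/ν = 2.379·0.510/4.44×10^-7 = 2.73×10^6 → turbulent
ε/D = 0.0016/510 = 3.14×10^-6
Haaland: f = 0.009957
h_f = f(L/D)V²/(2g) = 0.009957·(238/0.510)·2.379²/(2·9.81) = 1.340 m
Δp = ρg·h_f = 722.0·9.81·1.340 = 9.494 kPa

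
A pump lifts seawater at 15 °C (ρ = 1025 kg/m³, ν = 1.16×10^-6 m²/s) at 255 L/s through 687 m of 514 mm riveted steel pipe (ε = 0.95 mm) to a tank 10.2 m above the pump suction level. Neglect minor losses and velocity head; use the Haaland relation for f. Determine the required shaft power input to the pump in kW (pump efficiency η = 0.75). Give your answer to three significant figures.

V = 4Q/(πD²) = 1.229 m/s; Re = 5.45×10^5; ε/D = 0.00185; f = 0.02330
h_f = f(L/D)V²/2g = 2.397 m
Total head H = z + h_f = 10.2 + 2.397 = 12.60 m
P_hyd = ρgQH = 1025·9.81·0.255·12.60 = 32.30 kW
P_shaft = P_hyd/η = 32.30/0.75 = 43.07 kW

P_shaft ≈ 43.1 kW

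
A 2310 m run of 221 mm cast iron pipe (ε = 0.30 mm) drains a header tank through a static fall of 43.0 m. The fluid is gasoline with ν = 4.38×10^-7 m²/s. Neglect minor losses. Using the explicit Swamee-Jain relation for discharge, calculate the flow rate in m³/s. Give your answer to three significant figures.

Q ≈ 0.0745 m³/s

Swamee-Jain (Type II): Q = -0.965·√(gD⁵h_f/L)·ln[ε/(3.7D) + √(3.17ν²L/(gD³h_f))]
√(gD⁵h_f/L) = √(9.81·0.221⁵·43.0/2310) = 0.009812
ε/(3.7D) = 3.67×10^-4; √(3.17ν²L/(gD³h_f)) = 1.76×10^-5
Q = -0.965·0.009812·ln(3.844×10^-4) = 0.07446 m³/s
Check: V = 1.94 m/s, Re = 9.79×10^5, f = 0.02152, h_f = 43.2 m ≈ 43.0 m ✓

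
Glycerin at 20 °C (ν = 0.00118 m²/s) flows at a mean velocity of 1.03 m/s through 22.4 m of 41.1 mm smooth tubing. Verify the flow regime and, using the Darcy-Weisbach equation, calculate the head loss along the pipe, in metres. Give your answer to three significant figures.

Re = VD/ν = 1.03·0.04110/0.00118 = 35.9 → laminar (Re < 2300)
f = 64/Re = 1.784
h_f = f(L/D)V²/(2g) = 1.784·(22.4/0.04110)·1.03²/(2·9.81) = 52.57 m

h_f ≈ 52.6 m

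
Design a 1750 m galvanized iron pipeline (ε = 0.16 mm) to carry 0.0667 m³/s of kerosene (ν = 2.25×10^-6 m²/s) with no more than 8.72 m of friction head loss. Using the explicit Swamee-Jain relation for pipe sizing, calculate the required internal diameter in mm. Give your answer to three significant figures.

D ≈ 276 mm

Swamee-Jain (Type III): D = 0.66·[ε^1.25·(LQ²/(gh_f))^4.75 + ν·Q^9.4·(L/(gh_f))^5.2]^0.04
LQ²/(gh_f) = 0.09101; L/(gh_f) = 20.46
Term 1 = ε^1.25·(…)^4.75 = 2.05×10^-10; Term 2 = ν·Q^9.4·(…)^5.2 = 1.30×10^-10
D = 0.66·(2.05×10^-10 + 1.30×10^-10)^0.04 = 0.2758 m = 276 mm
Check: V = 1.12 m/s, Re = 1.37×10^5, f = 0.02004, h_f = 8.08 m ≈ 8.72 m ✓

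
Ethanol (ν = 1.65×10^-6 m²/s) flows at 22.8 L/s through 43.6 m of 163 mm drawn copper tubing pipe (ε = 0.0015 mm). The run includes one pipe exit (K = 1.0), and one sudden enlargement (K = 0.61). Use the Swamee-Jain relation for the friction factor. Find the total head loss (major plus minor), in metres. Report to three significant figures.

H_L ≈ 0.385 m

V = 4Q/(πD²) = 1.093 m/s; V²/2g = 0.06085 m
Re = 1.08×10^5, ε/D = 9.20×10^-6 → f = 0.01764 (Swamee-Jain)
Major: h_f = f(L/D)·V²/2g = 0.01764·267.5·0.06085 = 0.2871 m
Minor: ΣK = 1.61; h_m = ΣK·V²/2g = 0.09796 m
Total H_L = 0.2871 + 0.09796 = 0.3851 m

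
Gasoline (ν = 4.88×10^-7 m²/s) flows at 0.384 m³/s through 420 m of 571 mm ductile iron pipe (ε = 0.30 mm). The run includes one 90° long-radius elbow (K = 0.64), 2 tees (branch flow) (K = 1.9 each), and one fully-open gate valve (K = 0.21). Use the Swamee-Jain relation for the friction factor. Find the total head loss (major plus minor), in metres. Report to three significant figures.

V = 4Q/(πD²) = 1.500 m/s; V²/2g = 0.1146 m
Re = 1.75×10^6, ε/D = 5.25×10^-4 → f = 0.01724 (Swamee-Jain)
Major: h_f = f(L/D)·V²/2g = 0.01724·735.6·0.1146 = 1.454 m
Minor: ΣK = 4.65; h_m = ΣK·V²/2g = 0.5330 m
Total H_L = 1.454 + 0.5330 = 1.987 m

H_L ≈ 1.99 m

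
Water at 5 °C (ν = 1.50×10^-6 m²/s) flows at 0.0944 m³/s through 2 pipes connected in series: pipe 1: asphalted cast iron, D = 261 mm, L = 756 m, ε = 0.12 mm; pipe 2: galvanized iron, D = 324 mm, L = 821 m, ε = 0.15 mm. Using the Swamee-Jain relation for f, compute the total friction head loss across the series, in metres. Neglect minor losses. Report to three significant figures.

Pipe 1: V = 1.764 m/s, Re = 3.07×10^5, ε/D = 4.60×10^-4, f = 0.01806, h_1 = f(L/D)V²/2g = 8.302 m
Pipe 2: V = 1.145 m/s, Re = 2.47×10^5, ε/D = 4.63×10^-4, f = 0.01839, h_2 = f(L/D)V²/2g = 3.113 m
Series → Q common, losses add: H = Σh = 11.41 m

H ≈ 11.4 m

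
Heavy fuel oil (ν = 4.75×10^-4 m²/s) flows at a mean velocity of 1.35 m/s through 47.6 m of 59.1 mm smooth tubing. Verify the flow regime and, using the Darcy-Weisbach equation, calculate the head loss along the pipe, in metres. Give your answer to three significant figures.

h_f ≈ 28.5 m

Re = VD/ν = 1.35·0.05910/4.75×10^-4 = 168 → laminar (Re < 2300)
f = 64/Re = 0.3810
h_f = f(L/D)V²/(2g) = 0.3810·(47.6/0.05910)·1.35²/(2·9.81) = 28.51 m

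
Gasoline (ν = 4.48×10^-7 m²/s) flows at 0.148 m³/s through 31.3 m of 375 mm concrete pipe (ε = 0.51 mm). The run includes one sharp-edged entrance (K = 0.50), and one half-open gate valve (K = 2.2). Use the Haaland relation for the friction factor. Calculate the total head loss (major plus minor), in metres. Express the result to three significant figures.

H_L ≈ 0.411 m

V = 4Q/(πD²) = 1.340 m/s; V²/2g = 0.09152 m
Re = 1.12×10^6, ε/D = 0.00136 → f = 0.02143 (Haaland)
Major: h_f = f(L/D)·V²/2g = 0.02143·83.47·0.09152 = 0.1637 m
Minor: ΣK = 2.70; h_m = ΣK·V²/2g = 0.2471 m
Total H_L = 0.1637 + 0.2471 = 0.4108 m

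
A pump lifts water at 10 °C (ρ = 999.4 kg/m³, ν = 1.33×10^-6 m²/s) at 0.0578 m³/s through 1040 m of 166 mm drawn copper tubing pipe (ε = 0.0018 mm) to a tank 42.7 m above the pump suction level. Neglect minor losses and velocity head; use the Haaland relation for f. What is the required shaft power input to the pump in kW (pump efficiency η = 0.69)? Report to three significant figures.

V = 4Q/(πD²) = 2.671 m/s; Re = 3.33×10^5; ε/D = 1.08×10^-5; f = 0.01416
h_f = f(L/D)V²/2g = 32.24 m
Total head H = z + h_f = 42.7 + 32.24 = 74.94 m
P_hyd = ρgQH = 999.4·9.81·0.0578·74.94 = 42.47 kW
P_shaft = P_hyd/η = 42.47/0.69 = 61.55 kW

P_shaft ≈ 61.5 kW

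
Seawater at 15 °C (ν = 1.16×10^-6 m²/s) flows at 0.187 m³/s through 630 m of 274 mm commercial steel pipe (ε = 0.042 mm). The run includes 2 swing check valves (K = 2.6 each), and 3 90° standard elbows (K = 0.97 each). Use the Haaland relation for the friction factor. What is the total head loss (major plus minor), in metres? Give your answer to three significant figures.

H_L ≈ 21.0 m

V = 4Q/(πD²) = 3.171 m/s; V²/2g = 0.5126 m
Re = 7.49×10^5, ε/D = 1.53×10^-4 → f = 0.01433 (Haaland)
Major: h_f = f(L/D)·V²/2g = 0.01433·2299·0.5126 = 16.89 m
Minor: ΣK = 8.11; h_m = ΣK·V²/2g = 4.157 m
Total H_L = 16.89 + 4.157 = 21.05 m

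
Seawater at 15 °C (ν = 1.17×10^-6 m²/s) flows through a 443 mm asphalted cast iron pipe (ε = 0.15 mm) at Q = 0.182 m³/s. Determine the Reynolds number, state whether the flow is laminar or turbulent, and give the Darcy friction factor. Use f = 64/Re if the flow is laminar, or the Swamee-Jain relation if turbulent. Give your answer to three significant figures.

V = 4Q/(πD²) = 1.181 m/s
Re = VD/ν = 1.181·0.443/1.17×10^-6 = 4.47×10^5
Re > 4000 → turbulent; ε/D = 3.39×10^-4
Swamee-Jain: f = 0.01680

Re ≈ 4.47×10^5; turbulent; f ≈ 0.0168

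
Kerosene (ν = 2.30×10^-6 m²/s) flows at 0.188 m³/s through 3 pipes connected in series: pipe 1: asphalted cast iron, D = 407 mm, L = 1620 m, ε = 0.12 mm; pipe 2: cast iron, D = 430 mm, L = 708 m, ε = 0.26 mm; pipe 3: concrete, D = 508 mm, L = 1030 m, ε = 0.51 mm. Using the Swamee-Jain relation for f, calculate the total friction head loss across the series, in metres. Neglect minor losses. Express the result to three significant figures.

Pipe 1: V = 1.445 m/s, Re = 2.56×10^5, ε/D = 2.95×10^-4, f = 0.01729, h_1 = f(L/D)V²/2g = 7.325 m
Pipe 2: V = 1.295 m/s, Re = 2.42×10^5, ε/D = 6.05×10^-4, f = 0.01918, h_2 = f(L/D)V²/2g = 2.698 m
Pipe 3: V = 0.9276 m/s, Re = 2.05×10^5, ε/D = 0.00100, f = 0.02118, h_3 = f(L/D)V²/2g = 1.883 m
Series → Q common, losses add: H = Σh = 11.91 m

H ≈ 11.9 m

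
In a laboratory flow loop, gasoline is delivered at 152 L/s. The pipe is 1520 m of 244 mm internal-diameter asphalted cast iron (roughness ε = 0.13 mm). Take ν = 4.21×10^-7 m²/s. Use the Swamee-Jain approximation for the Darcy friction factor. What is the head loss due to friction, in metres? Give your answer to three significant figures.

V = 4Q/(πD²) = 4·0.152/(π·0.244²) = 3.251 m/s
Re = VD/ν = 3.251·0.244/4.21×10^-7 = 1.88×10^6 → turbulent
ε/D = 0.13/244 = 5.33×10^-4
Swamee-Jain: f = 0.01727
h_f = f(L/D)V²/(2g) = 0.01727·(1520/0.244)·3.251²/(2·9.81) = 57.95 m

h_f ≈ 58.0 m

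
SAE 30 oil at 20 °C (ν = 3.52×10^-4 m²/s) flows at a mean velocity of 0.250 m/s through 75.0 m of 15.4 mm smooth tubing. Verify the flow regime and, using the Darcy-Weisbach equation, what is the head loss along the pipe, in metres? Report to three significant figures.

Re = VD/ν = 0.250·0.01540/3.52×10^-4 = 10.9 → laminar (Re < 2300)
f = 64/Re = 5.851
h_f = f(L/D)V²/(2g) = 5.851·(75.0/0.01540)·0.250²/(2·9.81) = 90.78 m

h_f ≈ 90.8 m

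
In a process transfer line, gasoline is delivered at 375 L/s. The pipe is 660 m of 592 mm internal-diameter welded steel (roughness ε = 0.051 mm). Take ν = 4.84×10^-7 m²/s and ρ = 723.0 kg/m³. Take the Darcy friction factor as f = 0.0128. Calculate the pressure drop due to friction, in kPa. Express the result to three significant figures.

V = 4Q/(πD²) = 4·0.375/(π·0.592²) = 1.362 m/s
h_f = f(L/D)V²/(2g) = 0.01280·(660/0.592)·1.362²/(2·9.81) = 1.350 m
Δp = ρg·h_f = 723.0·9.81·1.350 = 9.575 kPa

Δp ≈ 9.57 kPa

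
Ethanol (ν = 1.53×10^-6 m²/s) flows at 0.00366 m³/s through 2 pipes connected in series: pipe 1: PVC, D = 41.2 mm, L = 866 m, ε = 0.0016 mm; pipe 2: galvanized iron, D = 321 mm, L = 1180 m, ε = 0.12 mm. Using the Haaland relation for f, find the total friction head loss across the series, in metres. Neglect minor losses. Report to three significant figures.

Pipe 1: V = 2.745 m/s, Re = 7.39×10^4, ε/D = 3.88×10^-5, f = 0.01913, h_1 = f(L/D)V²/2g = 154.5 m
Pipe 2: V = 0.04523 m/s, Re = 9490, ε/D = 3.74×10^-4, f = 0.03177, h_2 = f(L/D)V²/2g = 0.01217 m
Series → Q common, losses add: H = Σh = 154.5 m

H ≈ 155 m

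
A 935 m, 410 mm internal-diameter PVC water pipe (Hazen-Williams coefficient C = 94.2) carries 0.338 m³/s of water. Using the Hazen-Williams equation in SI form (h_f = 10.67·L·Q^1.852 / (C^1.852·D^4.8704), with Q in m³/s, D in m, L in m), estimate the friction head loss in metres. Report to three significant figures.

h_f ≈ 22.7 m

h_f = 10.67·935·0.338^1.852 / (94.2^1.852·0.410^4.8704) = 22.72 m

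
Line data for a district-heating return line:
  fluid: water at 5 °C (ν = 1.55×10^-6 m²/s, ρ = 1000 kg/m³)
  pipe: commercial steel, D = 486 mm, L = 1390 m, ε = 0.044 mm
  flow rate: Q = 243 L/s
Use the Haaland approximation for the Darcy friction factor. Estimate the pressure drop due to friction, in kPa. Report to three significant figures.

Δp ≈ 35.6 kPa

V = 4Q/(πD²) = 4·0.243/(π·0.486²) = 1.310 m/s
Re = VD/ν = 1.310·0.486/1.55×10^-6 = 4.11×10^5 → turbulent
ε/D = 0.044/486 = 9.05×10^-5
Haaland: f = 0.01451
h_f = f(L/D)V²/(2g) = 0.01451·(1390/0.486)·1.310²/(2·9.81) = 3.629 m
Δp = ρg·h_f = 1000·9.81·3.629 = 35.60 kPa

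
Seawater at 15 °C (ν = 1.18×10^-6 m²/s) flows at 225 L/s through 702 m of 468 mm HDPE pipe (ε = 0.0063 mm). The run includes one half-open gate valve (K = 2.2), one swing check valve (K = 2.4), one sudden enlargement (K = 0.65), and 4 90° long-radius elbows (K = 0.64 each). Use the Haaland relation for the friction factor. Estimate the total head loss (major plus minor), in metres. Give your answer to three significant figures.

V = 4Q/(πD²) = 1.308 m/s; V²/2g = 0.08720 m
Re = 5.19×10^5, ε/D = 1.35×10^-5 → f = 0.01314 (Haaland)
Major: h_f = f(L/D)·V²/2g = 0.01314·1500·0.08720 = 1.718 m
Minor: ΣK = 7.81; h_m = ΣK·V²/2g = 0.6810 m
Total H_L = 1.718 + 0.6810 = 2.399 m

H_L ≈ 2.40 m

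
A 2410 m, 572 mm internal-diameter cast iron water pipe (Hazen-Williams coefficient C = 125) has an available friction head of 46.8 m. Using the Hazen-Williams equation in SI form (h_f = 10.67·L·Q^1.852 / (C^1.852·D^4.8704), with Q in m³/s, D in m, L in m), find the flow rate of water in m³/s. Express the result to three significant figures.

Q ≈ 0.954 m³/s

Rearranging: Q = [h_f·C^1.852·D^4.8704 / (10.67·L)]^(1/1.852)
Q = [46.8·125^1.852·0.572^4.8704 / (10.67·2410)]^0.540 = 0.9538 m³/s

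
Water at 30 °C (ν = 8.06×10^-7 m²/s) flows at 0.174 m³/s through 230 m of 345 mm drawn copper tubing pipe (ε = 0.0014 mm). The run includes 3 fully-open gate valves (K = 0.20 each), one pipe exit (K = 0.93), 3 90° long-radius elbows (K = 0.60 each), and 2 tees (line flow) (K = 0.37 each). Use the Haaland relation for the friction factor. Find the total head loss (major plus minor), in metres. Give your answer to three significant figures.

V = 4Q/(πD²) = 1.861 m/s; V²/2g = 0.1766 m
Re = 7.97×10^5, ε/D = 4.06×10^-6 → f = 0.01210 (Haaland)
Major: h_f = f(L/D)·V²/2g = 0.01210·666.7·0.1766 = 1.424 m
Minor: ΣK = 4.07; h_m = ΣK·V²/2g = 0.7187 m
Total H_L = 1.424 + 0.7187 = 2.143 m

H_L ≈ 2.14 m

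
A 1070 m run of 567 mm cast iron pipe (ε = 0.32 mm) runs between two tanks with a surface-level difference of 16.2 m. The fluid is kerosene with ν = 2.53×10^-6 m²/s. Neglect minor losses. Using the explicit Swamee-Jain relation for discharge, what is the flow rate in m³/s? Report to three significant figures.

Swamee-Jain (Type II): Q = -0.965·√(gD⁵h_f/L)·ln[ε/(3.7D) + √(3.17ν²L/(gD³h_f))]
√(gD⁵h_f/L) = √(9.81·0.567⁵·16.2/1070) = 0.09329
ε/(3.7D) = 1.53×10^-4; √(3.17ν²L/(gD³h_f)) = 2.74×10^-5
Q = -0.965·0.09329·ln(1.799×10^-4) = 0.7763 m³/s
Check: V = 3.07 m/s, Re = 6.89×10^5, f = 0.01793, h_f = 16.3 m ≈ 16.2 m ✓

Q ≈ 0.776 m³/s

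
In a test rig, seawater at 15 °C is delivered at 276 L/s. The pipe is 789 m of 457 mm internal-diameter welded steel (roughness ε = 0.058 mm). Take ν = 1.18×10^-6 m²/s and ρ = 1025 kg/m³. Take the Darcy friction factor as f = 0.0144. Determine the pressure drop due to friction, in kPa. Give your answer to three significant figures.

Δp ≈ 36.1 kPa

V = 4Q/(πD²) = 4·0.276/(π·0.457²) = 1.683 m/s
h_f = f(L/D)V²/(2g) = 0.01440·(789/0.457)·1.683²/(2·9.81) = 3.588 m
Δp = ρg·h_f = 1025·9.81·3.588 = 36.07 kPa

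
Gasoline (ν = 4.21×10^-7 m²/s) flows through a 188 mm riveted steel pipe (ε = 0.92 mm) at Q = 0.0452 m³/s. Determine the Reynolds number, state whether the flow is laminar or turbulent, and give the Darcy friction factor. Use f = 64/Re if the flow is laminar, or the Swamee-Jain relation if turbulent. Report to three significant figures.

Re ≈ 7.27×10^5; turbulent; f ≈ 0.0304

V = 4Q/(πD²) = 1.628 m/s
Re = VD/ν = 1.628·0.188/4.21×10^-7 = 7.27×10^5
Re > 4000 → turbulent; ε/D = 0.00489
Swamee-Jain: f = 0.03038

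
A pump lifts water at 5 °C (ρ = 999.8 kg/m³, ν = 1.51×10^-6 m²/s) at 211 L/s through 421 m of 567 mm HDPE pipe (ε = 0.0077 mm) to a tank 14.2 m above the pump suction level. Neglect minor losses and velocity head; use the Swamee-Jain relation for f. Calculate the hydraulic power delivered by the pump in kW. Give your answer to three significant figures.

P_hyd ≈ 30.2 kW

V = 4Q/(πD²) = 0.8357 m/s; Re = 3.14×10^5; ε/D = 1.36×10^-5; f = 0.01442
h_f = f(L/D)V²/2g = 0.3810 m
Total head H = z + h_f = 14.2 + 0.3810 = 14.58 m
P_hyd = ρgQH = 999.8·9.81·0.211·14.58 = 30.18 kW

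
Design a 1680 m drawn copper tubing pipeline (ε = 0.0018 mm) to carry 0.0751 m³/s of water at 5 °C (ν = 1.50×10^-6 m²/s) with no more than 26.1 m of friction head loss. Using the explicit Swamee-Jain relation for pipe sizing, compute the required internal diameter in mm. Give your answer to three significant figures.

Swamee-Jain (Type III): D = 0.66·[ε^1.25·(LQ²/(gh_f))^4.75 + ν·Q^9.4·(L/(gh_f))^5.2]^0.04
LQ²/(gh_f) = 0.03701; L/(gh_f) = 6.561
Term 1 = ε^1.25·(…)^4.75 = 1.04×10^-14; Term 2 = ν·Q^9.4·(…)^5.2 = 7.17×10^-13
D = 0.66·(1.04×10^-14 + 7.17×10^-13)^0.04 = 0.2158 m = 216 mm
Check: V = 2.05 m/s, Re = 2.95×10^5, f = 0.01451, h_f = 24.3 m ≈ 26.1 m ✓

D ≈ 216 mm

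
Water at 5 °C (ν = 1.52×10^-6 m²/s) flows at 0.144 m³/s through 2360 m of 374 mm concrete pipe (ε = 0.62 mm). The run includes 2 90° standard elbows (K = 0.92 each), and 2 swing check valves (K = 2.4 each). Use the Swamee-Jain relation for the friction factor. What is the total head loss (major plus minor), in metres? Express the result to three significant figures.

H_L ≈ 13.3 m

V = 4Q/(πD²) = 1.311 m/s; V²/2g = 0.08757 m
Re = 3.23×10^5, ε/D = 0.00166 → f = 0.02308 (Swamee-Jain)
Major: h_f = f(L/D)·V²/2g = 0.02308·6310·0.08757 = 12.75 m
Minor: ΣK = 6.64; h_m = ΣK·V²/2g = 0.5815 m
Total H_L = 12.75 + 0.5815 = 13.33 m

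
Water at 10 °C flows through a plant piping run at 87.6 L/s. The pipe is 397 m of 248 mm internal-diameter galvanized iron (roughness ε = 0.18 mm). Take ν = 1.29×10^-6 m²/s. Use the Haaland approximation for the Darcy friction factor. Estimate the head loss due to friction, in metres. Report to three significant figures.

V = 4Q/(πD²) = 4·0.0876/(π·0.248²) = 1.813 m/s
Re = VD/ν = 1.813·0.248/1.29×10^-6 = 3.49×10^5 → turbulent
ε/D = 0.18/248 = 7.26×10^-4
Haaland: f = 0.01914
h_f = f(L/D)V²/(2g) = 0.01914·(397/0.248)·1.813²/(2·9.81) = 5.136 m

h_f ≈ 5.14 m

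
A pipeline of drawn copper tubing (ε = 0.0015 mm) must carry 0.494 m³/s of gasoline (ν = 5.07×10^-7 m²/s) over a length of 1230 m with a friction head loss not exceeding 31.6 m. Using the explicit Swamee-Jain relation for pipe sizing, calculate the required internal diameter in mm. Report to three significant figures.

D ≈ 378 mm

Swamee-Jain (Type III): D = 0.66·[ε^1.25·(LQ²/(gh_f))^4.75 + ν·Q^9.4·(L/(gh_f))^5.2]^0.04
LQ²/(gh_f) = 0.9683; L/(gh_f) = 3.968
Term 1 = ε^1.25·(…)^4.75 = 4.50×10^-8; Term 2 = ν·Q^9.4·(…)^5.2 = 8.68×10^-7
D = 0.66·(4.50×10^-8 + 8.68×10^-7)^0.04 = 0.3784 m = 378 mm
Check: V = 4.39 m/s, Re = 3.28×10^6, f = 0.009804, h_f = 31.3 m ≈ 31.6 m ✓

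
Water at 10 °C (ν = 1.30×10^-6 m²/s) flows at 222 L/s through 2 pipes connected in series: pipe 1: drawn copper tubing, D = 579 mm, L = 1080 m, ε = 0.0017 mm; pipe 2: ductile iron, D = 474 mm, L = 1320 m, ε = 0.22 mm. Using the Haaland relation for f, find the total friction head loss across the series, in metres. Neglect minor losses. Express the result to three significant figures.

H ≈ 4.84 m

Pipe 1: V = 0.8432 m/s, Re = 3.76×10^5, ε/D = 2.94×10^-6, f = 0.01378, h_1 = f(L/D)V²/2g = 0.9317 m
Pipe 2: V = 1.258 m/s, Re = 4.59×10^5, ε/D = 4.64×10^-4, f = 0.01742, h_2 = f(L/D)V²/2g = 3.913 m
Series → Q common, losses add: H = Σh = 4.845 m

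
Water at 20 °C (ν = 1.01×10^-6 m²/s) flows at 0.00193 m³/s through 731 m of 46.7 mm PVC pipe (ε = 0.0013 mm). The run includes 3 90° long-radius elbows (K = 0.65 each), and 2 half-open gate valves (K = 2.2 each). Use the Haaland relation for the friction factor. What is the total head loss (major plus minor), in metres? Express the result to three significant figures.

V = 4Q/(πD²) = 1.127 m/s; V²/2g = 0.06471 m
Re = 5.21×10^4, ε/D = 2.78×10^-5 → f = 0.02059 (Haaland)
Major: h_f = f(L/D)·V²/2g = 0.02059·15653·0.06471 = 20.86 m
Minor: ΣK = 6.35; h_m = ΣK·V²/2g = 0.4109 m
Total H_L = 20.86 + 0.4109 = 21.27 m

H_L ≈ 21.3 m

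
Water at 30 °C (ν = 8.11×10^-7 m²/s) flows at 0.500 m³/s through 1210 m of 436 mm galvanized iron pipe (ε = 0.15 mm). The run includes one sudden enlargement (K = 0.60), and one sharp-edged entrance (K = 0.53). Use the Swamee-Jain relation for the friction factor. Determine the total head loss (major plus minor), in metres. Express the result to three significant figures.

H_L ≈ 25.8 m

V = 4Q/(πD²) = 3.349 m/s; V²/2g = 0.5716 m
Re = 1.80×10^6, ε/D = 3.44×10^-4 → f = 0.01584 (Swamee-Jain)
Major: h_f = f(L/D)·V²/2g = 0.01584·2775·0.5716 = 25.13 m
Minor: ΣK = 1.13; h_m = ΣK·V²/2g = 0.6459 m
Total H_L = 25.13 + 0.6459 = 25.77 m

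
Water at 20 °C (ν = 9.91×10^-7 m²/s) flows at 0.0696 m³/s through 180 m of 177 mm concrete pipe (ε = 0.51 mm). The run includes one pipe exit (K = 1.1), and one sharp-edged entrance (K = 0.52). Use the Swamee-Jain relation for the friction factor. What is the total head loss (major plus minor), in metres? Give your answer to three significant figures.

V = 4Q/(πD²) = 2.829 m/s; V²/2g = 0.4078 m
Re = 5.05×10^5, ε/D = 0.00288 → f = 0.02626 (Swamee-Jain)
Major: h_f = f(L/D)·V²/2g = 0.02626·1017·0.4078 = 10.89 m
Minor: ΣK = 1.62; h_m = ΣK·V²/2g = 0.6606 m
Total H_L = 10.89 + 0.6606 = 11.55 m

H_L ≈ 11.5 m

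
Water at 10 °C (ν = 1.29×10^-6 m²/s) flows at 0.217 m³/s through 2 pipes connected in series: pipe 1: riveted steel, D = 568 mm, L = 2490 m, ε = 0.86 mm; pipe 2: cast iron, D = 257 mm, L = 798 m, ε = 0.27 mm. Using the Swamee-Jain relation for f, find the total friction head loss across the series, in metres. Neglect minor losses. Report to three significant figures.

Pipe 1: V = 0.8564 m/s, Re = 3.77×10^5, ε/D = 0.00151, f = 0.02250, h_1 = f(L/D)V²/2g = 3.687 m
Pipe 2: V = 4.183 m/s, Re = 8.33×10^5, ε/D = 0.00105, f = 0.02032, h_2 = f(L/D)V²/2g = 56.28 m
Series → Q common, losses add: H = Σh = 59.97 m

H ≈ 60.0 m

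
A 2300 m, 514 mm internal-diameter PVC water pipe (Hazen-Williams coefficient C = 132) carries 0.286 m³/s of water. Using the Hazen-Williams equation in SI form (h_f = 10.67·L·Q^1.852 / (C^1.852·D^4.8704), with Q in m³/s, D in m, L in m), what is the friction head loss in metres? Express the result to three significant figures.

h_f ≈ 7.30 m

h_f = 10.67·2300·0.286^1.852 / (132^1.852·0.514^4.8704) = 7.303 m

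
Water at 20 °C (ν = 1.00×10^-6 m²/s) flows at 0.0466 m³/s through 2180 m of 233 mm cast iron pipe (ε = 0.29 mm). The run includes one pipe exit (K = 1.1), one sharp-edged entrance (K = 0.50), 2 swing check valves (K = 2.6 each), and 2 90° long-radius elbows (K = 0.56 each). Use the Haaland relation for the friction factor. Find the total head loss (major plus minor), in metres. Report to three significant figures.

V = 4Q/(πD²) = 1.093 m/s; V²/2g = 0.06088 m
Re = 2.55×10^5, ε/D = 0.00124 → f = 0.02162 (Haaland)
Major: h_f = f(L/D)·V²/2g = 0.02162·9356·0.06088 = 12.32 m
Minor: ΣK = 7.92; h_m = ΣK·V²/2g = 0.4822 m
Total H_L = 12.32 + 0.4822 = 12.80 m

H_L ≈ 12.8 m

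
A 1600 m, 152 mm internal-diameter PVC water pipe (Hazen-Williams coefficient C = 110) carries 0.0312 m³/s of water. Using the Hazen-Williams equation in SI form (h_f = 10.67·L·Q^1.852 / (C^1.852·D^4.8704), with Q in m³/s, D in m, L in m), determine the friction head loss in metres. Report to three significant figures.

h_f = 10.67·1600·0.0312^1.852 / (110^1.852·0.152^4.8704) = 44.42 m

h_f ≈ 44.4 m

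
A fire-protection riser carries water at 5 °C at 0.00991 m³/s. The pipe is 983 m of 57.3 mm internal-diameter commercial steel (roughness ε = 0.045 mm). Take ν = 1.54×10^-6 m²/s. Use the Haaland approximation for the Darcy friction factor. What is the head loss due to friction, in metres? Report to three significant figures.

V = 4Q/(πD²) = 4·0.00991/(π·0.0573²) = 3.843 m/s
Re = VD/ν = 3.843·0.0573/1.54×10^-6 = 1.43×10^5 → turbulent
ε/D = 0.045/57.3 = 7.85×10^-4
Haaland: f = 0.02051
h_f = f(L/D)V²/(2g) = 0.02051·(983/0.0573)·3.843²/(2·9.81) = 264.8 m

h_f ≈ 265 m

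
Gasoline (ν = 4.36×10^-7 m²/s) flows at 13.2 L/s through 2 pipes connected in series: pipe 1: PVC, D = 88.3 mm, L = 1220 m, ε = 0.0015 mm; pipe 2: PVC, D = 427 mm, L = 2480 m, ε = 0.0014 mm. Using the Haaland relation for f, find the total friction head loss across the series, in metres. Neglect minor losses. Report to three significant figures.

H ≈ 44.4 m

Pipe 1: V = 2.156 m/s, Re = 4.37×10^5, ε/D = 1.70×10^-5, f = 0.01357, h_1 = f(L/D)V²/2g = 44.39 m
Pipe 2: V = 0.09218 m/s, Re = 9.03×10^4, ε/D = 3.28×10^-6, f = 0.01822, h_2 = f(L/D)V²/2g = 0.04583 m
Series → Q common, losses add: H = Σh = 44.44 m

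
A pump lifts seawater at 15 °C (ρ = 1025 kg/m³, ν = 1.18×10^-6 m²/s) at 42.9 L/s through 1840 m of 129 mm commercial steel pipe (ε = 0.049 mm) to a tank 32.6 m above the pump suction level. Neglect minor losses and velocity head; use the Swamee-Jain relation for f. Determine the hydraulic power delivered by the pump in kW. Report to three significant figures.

P_hyd ≈ 72.7 kW

V = 4Q/(πD²) = 3.282 m/s; Re = 3.59×10^5; ε/D = 3.80×10^-4; f = 0.01735
h_f = f(L/D)V²/2g = 135.9 m
Total head H = z + h_f = 32.6 + 135.9 = 168.5 m
P_hyd = ρgQH = 1025·9.81·0.0429·168.5 = 72.70 kW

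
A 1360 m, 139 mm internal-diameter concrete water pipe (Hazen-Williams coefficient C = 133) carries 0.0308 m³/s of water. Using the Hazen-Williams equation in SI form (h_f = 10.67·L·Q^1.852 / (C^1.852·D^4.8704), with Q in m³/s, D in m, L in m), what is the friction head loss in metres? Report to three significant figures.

h_f = 10.67·1360·0.0308^1.852 / (133^1.852·0.139^4.8704) = 40.09 m

h_f ≈ 40.1 m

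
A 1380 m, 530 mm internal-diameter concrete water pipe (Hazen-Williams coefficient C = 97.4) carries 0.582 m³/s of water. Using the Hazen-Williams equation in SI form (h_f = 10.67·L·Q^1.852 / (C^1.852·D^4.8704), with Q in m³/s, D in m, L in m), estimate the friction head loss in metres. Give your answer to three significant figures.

h_f = 10.67·1380·0.582^1.852 / (97.4^1.852·0.530^4.8704) = 24.70 m

h_f ≈ 24.7 m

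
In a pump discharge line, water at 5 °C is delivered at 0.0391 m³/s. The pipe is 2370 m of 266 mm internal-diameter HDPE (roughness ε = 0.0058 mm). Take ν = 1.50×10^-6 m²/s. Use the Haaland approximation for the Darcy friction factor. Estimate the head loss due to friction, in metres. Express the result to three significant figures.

h_f ≈ 3.85 m

V = 4Q/(πD²) = 4·0.0391/(π·0.266²) = 0.7036 m/s
Re = VD/ν = 0.7036·0.266/1.50×10^-6 = 1.25×10^5 → turbulent
ε/D = 0.0058/266 = 2.18×10^-5
Haaland: f = 0.01713
h_f = f(L/D)V²/(2g) = 0.01713·(2370/0.266)·0.7036²/(2·9.81) = 3.850 m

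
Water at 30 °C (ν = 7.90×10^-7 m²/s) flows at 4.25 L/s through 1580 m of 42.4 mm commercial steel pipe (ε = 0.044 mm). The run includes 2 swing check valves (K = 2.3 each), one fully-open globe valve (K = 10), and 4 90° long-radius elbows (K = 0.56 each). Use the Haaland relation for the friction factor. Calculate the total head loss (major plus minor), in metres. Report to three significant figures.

H_L ≈ 375 m

V = 4Q/(πD²) = 3.010 m/s; V²/2g = 0.4618 m
Re = 1.62×10^5, ε/D = 0.00104 → f = 0.02132 (Haaland)
Major: h_f = f(L/D)·V²/2g = 0.02132·37264·0.4618 = 366.9 m
Minor: ΣK = 16.8; h_m = ΣK·V²/2g = 7.776 m
Total H_L = 366.9 + 7.776 = 374.7 m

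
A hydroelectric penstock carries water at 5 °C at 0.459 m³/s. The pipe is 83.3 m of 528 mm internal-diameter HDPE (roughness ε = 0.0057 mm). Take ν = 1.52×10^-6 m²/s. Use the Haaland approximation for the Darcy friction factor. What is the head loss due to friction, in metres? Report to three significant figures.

V = 4Q/(πD²) = 4·0.459/(π·0.528²) = 2.096 m/s
Re = VD/ν = 2.096·0.528/1.52×10^-6 = 7.28×10^5 → turbulent
ε/D = 0.0057/528 = 1.08×10^-5
Haaland: f = 0.01239
h_f = f(L/D)V²/(2g) = 0.01239·(83.3/0.528)·2.096²/(2·9.81) = 0.4377 m

h_f ≈ 0.438 m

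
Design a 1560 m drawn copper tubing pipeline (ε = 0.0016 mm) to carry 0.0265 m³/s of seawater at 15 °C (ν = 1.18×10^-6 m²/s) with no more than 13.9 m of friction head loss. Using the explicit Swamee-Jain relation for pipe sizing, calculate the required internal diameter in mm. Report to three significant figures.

Swamee-Jain (Type III): D = 0.66·[ε^1.25·(LQ²/(gh_f))^4.75 + ν·Q^9.4·(L/(gh_f))^5.2]^0.04
LQ²/(gh_f) = 0.008034; L/(gh_f) = 11.44
Term 1 = ε^1.25·(…)^4.75 = 6.36×10^-18; Term 2 = ν·Q^9.4·(…)^5.2 = 5.68×10^-16
D = 0.66·(6.36×10^-18 + 5.68×10^-16)^0.04 = 0.1621 m = 162 mm
Check: V = 1.28 m/s, Re = 1.76×10^5, f = 0.01600, h_f = 12.9 m ≈ 13.9 m ✓

D ≈ 162 mm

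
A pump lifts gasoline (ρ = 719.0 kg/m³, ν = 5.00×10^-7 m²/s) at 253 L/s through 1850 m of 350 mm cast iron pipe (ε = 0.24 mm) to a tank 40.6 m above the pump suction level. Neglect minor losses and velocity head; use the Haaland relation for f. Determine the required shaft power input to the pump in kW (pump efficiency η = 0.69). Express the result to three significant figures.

V = 4Q/(πD²) = 2.630 m/s; Re = 1.84×10^6; ε/D = 6.86×10^-4; f = 0.01818
h_f = f(L/D)V²/2g = 33.86 m
Total head H = z + h_f = 40.6 + 33.86 = 74.46 m
P_hyd = ρgQH = 719.0·9.81·0.253·74.46 = 132.9 kW
P_shaft = P_hyd/η = 132.9/0.69 = 192.6 kW

P_shaft ≈ 193 kW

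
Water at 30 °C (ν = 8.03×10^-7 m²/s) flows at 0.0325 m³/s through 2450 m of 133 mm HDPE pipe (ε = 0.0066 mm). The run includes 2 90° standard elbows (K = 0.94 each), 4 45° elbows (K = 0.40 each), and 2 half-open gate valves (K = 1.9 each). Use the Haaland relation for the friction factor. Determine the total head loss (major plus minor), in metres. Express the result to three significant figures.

H_L ≈ 75.0 m

V = 4Q/(πD²) = 2.339 m/s; V²/2g = 0.2789 m
Re = 3.87×10^5, ε/D = 4.96×10^-5 → f = 0.01419 (Haaland)
Major: h_f = f(L/D)·V²/2g = 0.01419·18421·0.2789 = 72.92 m
Minor: ΣK = 7.28; h_m = ΣK·V²/2g = 2.031 m
Total H_L = 72.92 + 2.031 = 74.95 m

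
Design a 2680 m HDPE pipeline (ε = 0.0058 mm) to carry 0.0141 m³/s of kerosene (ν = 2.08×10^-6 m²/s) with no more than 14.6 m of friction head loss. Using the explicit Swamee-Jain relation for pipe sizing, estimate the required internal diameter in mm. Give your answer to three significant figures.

Swamee-Jain (Type III): D = 0.66·[ε^1.25·(LQ²/(gh_f))^4.75 + ν·Q^9.4·(L/(gh_f))^5.2]^0.04
LQ²/(gh_f) = 0.003720; L/(gh_f) = 18.71
Term 1 = ε^1.25·(…)^4.75 = 8.21×10^-19; Term 2 = ν·Q^9.4·(…)^5.2 = 3.43×10^-17
D = 0.66·(8.21×10^-19 + 3.43×10^-17)^0.04 = 0.1450 m = 145 mm
Check: V = 0.854 m/s, Re = 5.95×10^4, f = 0.02015, h_f = 13.8 m ≈ 14.6 m ✓

D ≈ 145 mm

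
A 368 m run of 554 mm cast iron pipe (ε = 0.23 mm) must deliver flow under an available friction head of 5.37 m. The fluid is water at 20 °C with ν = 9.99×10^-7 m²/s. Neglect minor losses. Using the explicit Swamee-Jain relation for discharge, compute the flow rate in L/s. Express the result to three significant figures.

Swamee-Jain (Type II): Q = -0.965·√(gD⁵h_f/L)·ln[ε/(3.7D) + √(3.17ν²L/(gD³h_f))]
√(gD⁵h_f/L) = √(9.81·0.554⁵·5.37/368) = 0.08643
ε/(3.7D) = 1.12×10^-4; √(3.17ν²L/(gD³h_f)) = 1.14×10^-5
Q = -0.965·0.08643·ln(1.236×10^-4) = 0.7505 m³/s
Check: V = 3.11 m/s, Re = 1.73×10^6, f = 0.01645, h_f = 5.40 m ≈ 5.37 m ✓

Q ≈ 751 L/s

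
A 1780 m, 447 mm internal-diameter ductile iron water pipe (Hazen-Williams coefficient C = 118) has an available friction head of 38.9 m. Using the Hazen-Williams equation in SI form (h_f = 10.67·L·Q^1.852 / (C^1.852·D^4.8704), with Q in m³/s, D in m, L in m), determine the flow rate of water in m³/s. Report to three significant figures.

Q ≈ 0.502 m³/s

Rearranging: Q = [h_f·C^1.852·D^4.8704 / (10.67·L)]^(1/1.852)
Q = [38.9·118^1.852·0.447^4.8704 / (10.67·1780)]^0.540 = 0.5018 m³/s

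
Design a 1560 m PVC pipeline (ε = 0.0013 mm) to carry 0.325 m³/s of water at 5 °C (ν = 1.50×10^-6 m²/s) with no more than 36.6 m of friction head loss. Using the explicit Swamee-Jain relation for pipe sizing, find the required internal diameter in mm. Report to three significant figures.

Swamee-Jain (Type III): D = 0.66·[ε^1.25·(LQ²/(gh_f))^4.75 + ν·Q^9.4·(L/(gh_f))^5.2]^0.04
LQ²/(gh_f) = 0.4589; L/(gh_f) = 4.345
Term 1 = ε^1.25·(…)^4.75 = 1.09×10^-9; Term 2 = ν·Q^9.4·(…)^5.2 = 8.04×10^-8
D = 0.66·(1.09×10^-9 + 8.04×10^-8)^0.04 = 0.3435 m = 344 mm
Check: V = 3.51 m/s, Re = 8.03×10^5, f = 0.01213, h_f = 34.5 m ≈ 36.6 m ✓

D ≈ 344 mm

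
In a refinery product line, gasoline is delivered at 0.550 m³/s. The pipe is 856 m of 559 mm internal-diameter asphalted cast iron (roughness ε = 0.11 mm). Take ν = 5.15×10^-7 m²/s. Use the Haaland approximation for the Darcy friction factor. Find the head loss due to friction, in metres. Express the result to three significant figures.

h_f ≈ 5.52 m

V = 4Q/(πD²) = 4·0.550/(π·0.559²) = 2.241 m/s
Re = VD/ν = 2.241·0.559/5.15×10^-7 = 2.43×10^6 → turbulent
ε/D = 0.11/559 = 1.97×10^-4
Haaland: f = 0.01409
h_f = f(L/D)V²/(2g) = 0.01409·(856/0.559)·2.241²/(2·9.81) = 5.522 m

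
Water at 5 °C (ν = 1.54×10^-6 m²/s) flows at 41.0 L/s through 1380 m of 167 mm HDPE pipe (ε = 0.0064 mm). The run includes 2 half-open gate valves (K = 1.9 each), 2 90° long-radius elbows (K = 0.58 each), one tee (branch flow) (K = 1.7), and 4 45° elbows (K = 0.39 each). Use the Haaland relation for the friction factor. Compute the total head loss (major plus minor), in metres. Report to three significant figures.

H_L ≈ 24.6 m

V = 4Q/(πD²) = 1.872 m/s; V²/2g = 0.1786 m
Re = 2.03×10^5, ε/D = 3.83×10^-5 → f = 0.01571 (Haaland)
Major: h_f = f(L/D)·V²/2g = 0.01571·8263·0.1786 = 23.18 m
Minor: ΣK = 8.22; h_m = ΣK·V²/2g = 1.468 m
Total H_L = 23.18 + 1.468 = 24.65 m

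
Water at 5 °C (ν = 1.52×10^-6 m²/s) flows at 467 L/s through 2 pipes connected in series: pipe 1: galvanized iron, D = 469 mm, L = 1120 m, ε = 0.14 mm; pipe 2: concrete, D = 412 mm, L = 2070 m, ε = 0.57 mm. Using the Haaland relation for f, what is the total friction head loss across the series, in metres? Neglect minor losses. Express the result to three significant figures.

Pipe 1: V = 2.703 m/s, Re = 8.34×10^5, ε/D = 2.99×10^-4, f = 0.01570, h_1 = f(L/D)V²/2g = 13.97 m
Pipe 2: V = 3.503 m/s, Re = 9.49×10^5, ε/D = 0.00138, f = 0.02155, h_2 = f(L/D)V²/2g = 67.71 m
Series → Q common, losses add: H = Σh = 81.68 m

H ≈ 81.7 m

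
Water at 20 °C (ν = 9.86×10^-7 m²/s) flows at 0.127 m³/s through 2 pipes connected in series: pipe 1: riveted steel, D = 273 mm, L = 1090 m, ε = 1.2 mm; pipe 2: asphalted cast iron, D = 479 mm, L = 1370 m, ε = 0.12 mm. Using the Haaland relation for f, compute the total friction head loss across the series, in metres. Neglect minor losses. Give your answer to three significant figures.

H ≈ 29.4 m

Pipe 1: V = 2.170 m/s, Re = 6.01×10^5, ε/D = 0.00440, f = 0.02943, h_1 = f(L/D)V²/2g = 28.20 m
Pipe 2: V = 0.7048 m/s, Re = 3.42×10^5, ε/D = 2.51×10^-4, f = 0.01624, h_2 = f(L/D)V²/2g = 1.176 m
Series → Q common, losses add: H = Σh = 29.37 m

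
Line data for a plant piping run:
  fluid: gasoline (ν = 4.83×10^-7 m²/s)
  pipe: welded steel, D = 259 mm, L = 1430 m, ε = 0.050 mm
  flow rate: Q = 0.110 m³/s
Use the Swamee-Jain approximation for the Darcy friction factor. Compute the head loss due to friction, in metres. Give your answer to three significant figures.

V = 4Q/(πD²) = 4·0.110/(π·0.259²) = 2.088 m/s
Re = VD/ν = 2.088·0.259/4.83×10^-7 = 1.12×10^6 → turbulent
ε/D = 0.050/259 = 1.93×10^-4
Swamee-Jain: f = 0.01460
h_f = f(L/D)V²/(2g) = 0.01460·(1430/0.259)·2.088²/(2·9.81) = 17.91 m

h_f ≈ 17.9 m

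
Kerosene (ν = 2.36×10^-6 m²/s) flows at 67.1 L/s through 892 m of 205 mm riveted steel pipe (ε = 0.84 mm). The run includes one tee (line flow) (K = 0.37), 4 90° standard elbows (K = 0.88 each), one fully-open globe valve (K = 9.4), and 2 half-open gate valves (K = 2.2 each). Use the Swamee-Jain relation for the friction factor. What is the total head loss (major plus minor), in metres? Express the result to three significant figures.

H_L ≈ 30.7 m

V = 4Q/(πD²) = 2.033 m/s; V²/2g = 0.2106 m
Re = 1.77×10^5, ε/D = 0.00410 → f = 0.02942 (Swamee-Jain)
Major: h_f = f(L/D)·V²/2g = 0.02942·4351·0.2106 = 26.97 m
Minor: ΣK = 17.7; h_m = ΣK·V²/2g = 3.726 m
Total H_L = 26.97 + 3.726 = 30.69 m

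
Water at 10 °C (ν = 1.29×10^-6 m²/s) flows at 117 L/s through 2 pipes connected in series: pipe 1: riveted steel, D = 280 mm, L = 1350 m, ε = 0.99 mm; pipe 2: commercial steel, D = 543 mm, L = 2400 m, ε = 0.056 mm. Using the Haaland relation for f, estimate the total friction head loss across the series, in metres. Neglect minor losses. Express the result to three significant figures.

Pipe 1: V = 1.900 m/s, Re = 4.12×10^5, ε/D = 0.00354, f = 0.02774, h_1 = f(L/D)V²/2g = 24.61 m
Pipe 2: V = 0.5052 m/s, Re = 2.13×10^5, ε/D = 1.03×10^-4, f = 0.01605, h_2 = f(L/D)V²/2g = 0.9232 m
Series → Q common, losses add: H = Σh = 25.53 m

H ≈ 25.5 m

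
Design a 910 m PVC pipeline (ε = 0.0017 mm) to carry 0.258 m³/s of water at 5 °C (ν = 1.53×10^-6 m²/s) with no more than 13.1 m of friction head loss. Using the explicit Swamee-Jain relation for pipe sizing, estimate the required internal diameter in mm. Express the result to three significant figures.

Swamee-Jain (Type III): D = 0.66·[ε^1.25·(LQ²/(gh_f))^4.75 + ν·Q^9.4·(L/(gh_f))^5.2]^0.04
LQ²/(gh_f) = 0.4713; L/(gh_f) = 7.081
Term 1 = ε^1.25·(…)^4.75 = 1.72×10^-9; Term 2 = ν·Q^9.4·(…)^5.2 = 1.19×10^-7
D = 0.66·(1.72×10^-9 + 1.19×10^-7)^0.04 = 0.3490 m = 349 mm
Check: V = 2.70 m/s, Re = 6.15×10^5, f = 0.01271, h_f = 12.3 m ≈ 13.1 m ✓

D ≈ 349 mm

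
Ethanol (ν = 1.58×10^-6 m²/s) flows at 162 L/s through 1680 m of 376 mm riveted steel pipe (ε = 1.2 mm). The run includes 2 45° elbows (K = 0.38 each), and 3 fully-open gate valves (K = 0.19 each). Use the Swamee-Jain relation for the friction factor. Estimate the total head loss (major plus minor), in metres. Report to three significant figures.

H_L ≈ 13.3 m

V = 4Q/(πD²) = 1.459 m/s; V²/2g = 0.1085 m
Re = 3.47×10^5, ε/D = 0.00319 → f = 0.02713 (Swamee-Jain)
Major: h_f = f(L/D)·V²/2g = 0.02713·4468·0.1085 = 13.15 m
Minor: ΣK = 1.33; h_m = ΣK·V²/2g = 0.1443 m
Total H_L = 13.15 + 0.1443 = 13.30 m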